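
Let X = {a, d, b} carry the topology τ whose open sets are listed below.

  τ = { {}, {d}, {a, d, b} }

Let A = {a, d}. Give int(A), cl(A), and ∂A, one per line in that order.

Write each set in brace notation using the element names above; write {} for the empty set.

int(A) = {d}
cl(A)  = {a, d, b}
∂A     = {a, b}

open subsets of A: {}, {d}; so int(A) = {d}
closure: X∖int(X∖A) = X∖{} = {a, d, b}
∂A = {a, d, b} minus {d} = {a, b}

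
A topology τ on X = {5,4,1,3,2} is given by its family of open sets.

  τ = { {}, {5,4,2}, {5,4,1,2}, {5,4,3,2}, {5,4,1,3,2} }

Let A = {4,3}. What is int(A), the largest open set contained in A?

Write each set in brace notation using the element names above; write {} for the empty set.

U open, U⊆A: {}. int(A) = ⋃ = {}

{}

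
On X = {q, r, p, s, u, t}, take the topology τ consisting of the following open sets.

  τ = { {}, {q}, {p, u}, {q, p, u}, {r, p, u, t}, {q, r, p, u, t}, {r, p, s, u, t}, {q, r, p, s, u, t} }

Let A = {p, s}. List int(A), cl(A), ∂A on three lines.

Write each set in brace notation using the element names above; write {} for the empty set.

U open, U⊆A: {}. int(A) = ⋃ = {}
X∖A={q, r, u, t}, int(X∖A)={q}, hence cl(A)={r, p, s, u, t}
∂A: remove int from cl → {r, p, s, u, t}

int(A) = {}
cl(A)  = {r, p, s, u, t}
∂A     = {r, p, s, u, t}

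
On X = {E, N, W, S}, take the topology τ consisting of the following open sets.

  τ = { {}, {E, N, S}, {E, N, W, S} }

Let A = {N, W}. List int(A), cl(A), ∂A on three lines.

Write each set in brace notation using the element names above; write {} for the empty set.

interior: largest open inside A is {} (from {})
cl via duality: int({E, S}) = {}, so X∖{} = {E, N, W, S}
cl∖int = {E, N, W, S}

int(A) = {}
cl(A)  = {E, N, W, S}
∂A     = {E, N, W, S}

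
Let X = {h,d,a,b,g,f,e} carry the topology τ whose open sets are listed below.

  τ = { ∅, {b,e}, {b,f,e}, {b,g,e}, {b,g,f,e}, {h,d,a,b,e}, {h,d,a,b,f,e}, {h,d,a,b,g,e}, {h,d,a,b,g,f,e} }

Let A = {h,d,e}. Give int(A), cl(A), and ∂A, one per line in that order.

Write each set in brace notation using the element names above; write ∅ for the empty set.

int(A) = ∅
cl(A)  = {h,d,a,b,g,f,e}
∂A     = {h,d,a,b,g,f,e}

open subsets of A: ∅; so int(A) = ∅
closure: X∖int(X∖A) = X∖∅ = {h,d,a,b,g,f,e}
∂A = {h,d,a,b,g,f,e} minus ∅ = {h,d,a,b,g,f,e}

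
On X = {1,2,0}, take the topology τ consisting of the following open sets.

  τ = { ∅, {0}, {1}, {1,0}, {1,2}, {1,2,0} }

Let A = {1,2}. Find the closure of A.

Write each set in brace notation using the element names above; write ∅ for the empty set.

X∖A={0}, int(X∖A)={0}, hence cl(A)={1,2}

{1,2}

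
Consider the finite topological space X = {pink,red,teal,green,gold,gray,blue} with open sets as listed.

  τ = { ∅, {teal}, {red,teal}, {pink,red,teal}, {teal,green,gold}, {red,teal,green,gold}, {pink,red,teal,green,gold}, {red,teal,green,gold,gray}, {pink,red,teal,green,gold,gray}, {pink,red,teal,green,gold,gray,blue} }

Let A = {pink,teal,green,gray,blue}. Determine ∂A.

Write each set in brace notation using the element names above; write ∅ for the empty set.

interior: largest open inside A is {teal} (from ∅, {teal})
cl via duality: int({red,gold}) = ∅, so X∖∅ = {pink,red,teal,green,gold,gray,blue}
cl∖int = {pink,red,green,gold,gray,blue}

{pink,red,green,gold,gray,blue}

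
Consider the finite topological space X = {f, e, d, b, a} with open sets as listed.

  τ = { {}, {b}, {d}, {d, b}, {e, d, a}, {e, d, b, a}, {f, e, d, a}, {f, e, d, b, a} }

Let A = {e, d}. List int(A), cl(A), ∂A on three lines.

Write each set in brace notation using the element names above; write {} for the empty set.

open subsets of A: {}, {d}; so int(A) = {d}
closure: X∖int(X∖A) = X∖{b} = {f, e, d, a}
∂A = {f, e, d, a} minus {d} = {f, e, a}

int(A) = {d}
cl(A)  = {f, e, d, a}
∂A     = {f, e, a}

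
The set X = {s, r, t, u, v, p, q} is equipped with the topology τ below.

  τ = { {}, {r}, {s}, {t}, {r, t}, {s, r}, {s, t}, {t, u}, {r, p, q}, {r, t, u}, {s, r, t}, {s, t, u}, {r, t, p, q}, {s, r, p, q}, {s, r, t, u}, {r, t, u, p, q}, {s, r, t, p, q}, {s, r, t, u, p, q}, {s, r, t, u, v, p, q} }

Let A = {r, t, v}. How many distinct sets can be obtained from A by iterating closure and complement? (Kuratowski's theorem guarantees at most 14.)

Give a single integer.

closure: X∖int(X∖A) = X∖{s} = {r, t, u, v, p, q}
Let k=closure and c=complement:
  1. A     = {r, t, v}
  2. kA    = {r, t, u, v, p, q}
  3. cA    = {s, u, p, q}
  4. ckA   = {s}
  5. kcA   = {s, u, v, p, q}
  6. kckA  = {s, v}
  7. ckcA  = {r, t}
  8. ckckA = {r, t, u, p, q}
— saturated at 8

8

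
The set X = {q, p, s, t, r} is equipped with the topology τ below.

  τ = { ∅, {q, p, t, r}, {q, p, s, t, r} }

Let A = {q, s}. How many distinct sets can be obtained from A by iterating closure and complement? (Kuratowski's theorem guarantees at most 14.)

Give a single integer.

complement {p, t, r}; its interior ∅; cl(A) = X∖∅ = {q, p, s, t, r}
With k = closure, c = complement:
  1. A     = {q, s}
  2. kA    = {q, p, s, t, r}
  3. cA    = {p, t, r}
  4. ckA   = ∅
k, c of each give nothing new

4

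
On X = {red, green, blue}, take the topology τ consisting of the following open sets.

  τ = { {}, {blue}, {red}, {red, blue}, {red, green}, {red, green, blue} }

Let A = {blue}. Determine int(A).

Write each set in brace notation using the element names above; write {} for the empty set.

opens ⊆ A: {}, {blue}; union → int = {blue}

{blue}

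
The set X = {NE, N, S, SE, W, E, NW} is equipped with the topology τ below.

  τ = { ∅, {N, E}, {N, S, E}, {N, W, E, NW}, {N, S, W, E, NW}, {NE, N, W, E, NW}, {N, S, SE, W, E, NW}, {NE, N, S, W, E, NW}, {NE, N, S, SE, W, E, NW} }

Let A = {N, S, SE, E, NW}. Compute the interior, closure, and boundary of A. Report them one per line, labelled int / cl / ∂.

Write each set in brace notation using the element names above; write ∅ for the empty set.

open subsets of A: ∅, {N, E}, {N, S, E}; so int(A) = {N, S, E}
closure: X∖int(X∖A) = X∖∅ = {NE, N, S, SE, W, E, NW}
∂A = {NE, N, S, SE, W, E, NW} minus {N, S, E} = {NE, SE, W, NW}

int(A) = {N, S, E}
cl(A)  = {NE, N, S, SE, W, E, NW}
∂A     = {NE, SE, W, NW}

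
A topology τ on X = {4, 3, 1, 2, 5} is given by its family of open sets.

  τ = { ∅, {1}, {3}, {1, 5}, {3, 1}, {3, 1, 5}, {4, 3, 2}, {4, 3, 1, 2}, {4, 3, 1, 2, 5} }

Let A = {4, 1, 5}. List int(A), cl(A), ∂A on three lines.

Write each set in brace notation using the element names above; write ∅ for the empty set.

interior: largest open inside A is {1, 5} (from ∅, {1}, {1, 5})
cl via duality: int({3, 2}) = {3}, so X∖{3} = {4, 1, 2, 5}
cl∖int = {4, 2}

int(A) = {1, 5}
cl(A)  = {4, 1, 2, 5}
∂A     = {4, 2}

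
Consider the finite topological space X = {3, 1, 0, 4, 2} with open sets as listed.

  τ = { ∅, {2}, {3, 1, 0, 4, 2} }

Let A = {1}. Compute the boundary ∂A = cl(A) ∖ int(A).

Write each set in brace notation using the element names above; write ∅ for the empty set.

{3, 1, 0, 4}

opens ⊆ A: ∅; union → int = ∅
complement {3, 0, 4, 2}; its interior {2}; cl(A) = X∖{2} = {3, 1, 0, 4}
boundary = {3, 1, 0, 4} ∖ ∅ = {3, 1, 0, 4}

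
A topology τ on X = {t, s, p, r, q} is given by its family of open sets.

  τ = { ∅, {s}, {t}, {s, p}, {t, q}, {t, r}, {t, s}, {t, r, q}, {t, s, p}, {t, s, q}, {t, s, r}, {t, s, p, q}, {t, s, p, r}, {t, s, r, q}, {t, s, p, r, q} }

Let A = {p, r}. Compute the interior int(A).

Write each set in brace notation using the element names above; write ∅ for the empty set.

U open, U⊆A: ∅. int(A) = ⋃ = ∅

∅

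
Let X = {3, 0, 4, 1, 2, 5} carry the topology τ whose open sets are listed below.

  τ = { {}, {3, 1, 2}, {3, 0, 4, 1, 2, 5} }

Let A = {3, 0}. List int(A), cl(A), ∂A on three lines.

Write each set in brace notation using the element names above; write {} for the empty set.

int(A) = {}
cl(A)  = {3, 0, 4, 1, 2, 5}
∂A     = {3, 0, 4, 1, 2, 5}

opens ⊆ A: {}; union → int = {}
complement {4, 1, 2, 5}; its interior {}; cl(A) = X∖{} = {3, 0, 4, 1, 2, 5}
boundary = {3, 0, 4, 1, 2, 5} ∖ {} = {3, 0, 4, 1, 2, 5}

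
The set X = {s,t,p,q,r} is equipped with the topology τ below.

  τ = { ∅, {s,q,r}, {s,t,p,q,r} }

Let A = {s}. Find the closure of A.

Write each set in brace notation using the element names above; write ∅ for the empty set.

{s,t,p,q,r}

X∖A={t,p,q,r}, int(X∖A)=∅, hence cl(A)={s,t,p,q,r}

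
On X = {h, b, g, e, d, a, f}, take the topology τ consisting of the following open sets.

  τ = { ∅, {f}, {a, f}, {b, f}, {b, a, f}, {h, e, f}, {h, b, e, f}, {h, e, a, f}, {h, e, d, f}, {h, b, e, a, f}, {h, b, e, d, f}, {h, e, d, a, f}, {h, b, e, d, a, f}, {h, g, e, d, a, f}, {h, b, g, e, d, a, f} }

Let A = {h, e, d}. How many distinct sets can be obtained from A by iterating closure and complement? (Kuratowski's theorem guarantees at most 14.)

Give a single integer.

6

X∖A={b, g, a, f}, int(X∖A)={b, a, f}, hence cl(A)={h, g, e, d}
Orbit (k=closure, c=complement):
  1. A     = {h, e, d}
  2. kA    = {h, g, e, d}
  3. cA    = {b, g, a, f}
  4. ckA   = {b, a, f}
  5. kcA   = {h, b, g, e, d, a, f}
  6. ckcA  = ∅
(closed under both — stop)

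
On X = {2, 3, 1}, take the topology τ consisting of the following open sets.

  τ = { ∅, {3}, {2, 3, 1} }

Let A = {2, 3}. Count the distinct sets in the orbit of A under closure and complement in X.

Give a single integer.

cl via duality: int({1}) = ∅, so X∖∅ = {2, 3, 1}
Write k for closure, c for complement:
  1. A     = {2, 3}
  2. kA    = {2, 3, 1}
  3. cA    = {1}
  4. ckA   = ∅
  5. kcA   = {2, 1}
  6. ckcA  = {3}
applying k or c yields no new set

6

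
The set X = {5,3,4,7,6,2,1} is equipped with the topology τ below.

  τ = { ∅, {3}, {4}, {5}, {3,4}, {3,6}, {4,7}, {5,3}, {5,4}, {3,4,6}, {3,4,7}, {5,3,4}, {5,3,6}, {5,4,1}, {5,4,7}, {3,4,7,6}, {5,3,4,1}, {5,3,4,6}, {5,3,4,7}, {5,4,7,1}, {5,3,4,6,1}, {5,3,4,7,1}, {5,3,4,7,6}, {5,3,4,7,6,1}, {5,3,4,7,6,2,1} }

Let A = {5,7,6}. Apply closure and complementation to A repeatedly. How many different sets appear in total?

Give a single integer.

8

cl via duality: int({3,4,2,1}) = {3,4}, so X∖{3,4} = {5,7,6,2,1}
Write k for closure, c for complement:
  1. A     = {5,7,6}
  2. kA    = {5,7,6,2,1}
  3. cA    = {3,4,2,1}
  4. ckA   = {3,4}
  5. kcA   = {3,4,7,6,2,1}
  6. ckcA  = {5}
  7. kckcA = {5,2,1}
  8. ckckcA = {3,4,7,6}
applying k or c yields no new set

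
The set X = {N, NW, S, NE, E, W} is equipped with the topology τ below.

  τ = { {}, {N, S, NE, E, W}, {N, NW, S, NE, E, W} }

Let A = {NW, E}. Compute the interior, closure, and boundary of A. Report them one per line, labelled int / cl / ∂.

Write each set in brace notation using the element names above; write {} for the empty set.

int(A) = {}
cl(A)  = {N, NW, S, NE, E, W}
∂A     = {N, NW, S, NE, E, W}

open subsets of A: {}; so int(A) = {}
closure: X∖int(X∖A) = X∖{} = {N, NW, S, NE, E, W}
∂A = {N, NW, S, NE, E, W} minus {} = {N, NW, S, NE, E, W}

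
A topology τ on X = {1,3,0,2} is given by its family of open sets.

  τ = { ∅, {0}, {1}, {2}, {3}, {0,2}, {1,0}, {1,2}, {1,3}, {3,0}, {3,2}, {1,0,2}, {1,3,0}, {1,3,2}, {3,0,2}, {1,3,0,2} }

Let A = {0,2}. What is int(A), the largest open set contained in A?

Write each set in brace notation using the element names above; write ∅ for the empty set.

U open, U⊆A: ∅, {0}, {2}, {0,2}. int(A) = ⋃ = {0,2}

{0,2}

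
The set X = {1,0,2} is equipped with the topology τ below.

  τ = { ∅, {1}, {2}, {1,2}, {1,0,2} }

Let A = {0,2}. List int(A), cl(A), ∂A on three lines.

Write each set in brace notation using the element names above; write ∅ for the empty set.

int(A) = {2}
cl(A)  = {0,2}
∂A     = {0}

opens ⊆ A: ∅, {2}; union → int = {2}
complement {1}; its interior {1}; cl(A) = X∖{1} = {0,2}
boundary = {0,2} ∖ {2} = {0}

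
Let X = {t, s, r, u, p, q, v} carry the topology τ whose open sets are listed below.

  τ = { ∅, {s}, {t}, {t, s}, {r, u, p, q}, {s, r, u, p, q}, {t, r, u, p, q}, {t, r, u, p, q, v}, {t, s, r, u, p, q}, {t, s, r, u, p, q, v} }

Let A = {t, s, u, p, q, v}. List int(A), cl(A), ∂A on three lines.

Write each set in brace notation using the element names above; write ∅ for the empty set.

int(A) = {t, s}
cl(A)  = {t, s, r, u, p, q, v}
∂A     = {r, u, p, q, v}

U open, U⊆A: ∅, {t}, {s}, {t, s}. int(A) = ⋃ = {t, s}
X∖A={r}, int(X∖A)=∅, hence cl(A)={t, s, r, u, p, q, v}
∂A: remove int from cl → {r, u, p, q, v}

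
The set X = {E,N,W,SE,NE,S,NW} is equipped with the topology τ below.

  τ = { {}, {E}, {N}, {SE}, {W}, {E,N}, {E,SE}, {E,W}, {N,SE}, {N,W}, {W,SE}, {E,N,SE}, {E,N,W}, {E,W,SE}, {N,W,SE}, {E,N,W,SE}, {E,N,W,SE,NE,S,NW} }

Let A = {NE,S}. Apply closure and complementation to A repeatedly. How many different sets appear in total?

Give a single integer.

6

cl via duality: int({E,N,W,SE,NW}) = {E,N,W,SE}, so X∖{E,N,W,SE} = {NE,S,NW}
Write k for closure, c for complement:
  1. A     = {NE,S}
  2. kA    = {NE,S,NW}
  3. cA    = {E,N,W,SE,NW}
  4. ckA   = {E,N,W,SE}
  5. kcA   = {E,N,W,SE,NE,S,NW}
  6. ckcA  = {}
applying k or c yields no new set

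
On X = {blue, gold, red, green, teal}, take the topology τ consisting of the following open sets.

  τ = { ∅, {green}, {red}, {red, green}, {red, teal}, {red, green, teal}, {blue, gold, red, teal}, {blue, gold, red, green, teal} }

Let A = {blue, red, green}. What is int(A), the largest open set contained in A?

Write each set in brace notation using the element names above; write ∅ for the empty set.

{red, green}

opens ⊆ A: ∅, {red}, {green}, {red, green}; union → int = {red, green}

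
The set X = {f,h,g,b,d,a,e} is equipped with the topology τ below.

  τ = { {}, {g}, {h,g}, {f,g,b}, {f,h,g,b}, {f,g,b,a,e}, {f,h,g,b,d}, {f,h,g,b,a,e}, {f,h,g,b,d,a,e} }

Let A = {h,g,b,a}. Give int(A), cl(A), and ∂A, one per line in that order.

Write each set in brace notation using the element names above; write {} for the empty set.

U open, U⊆A: {}, {g}, {h,g}. int(A) = ⋃ = {h,g}
X∖A={f,d,e}, int(X∖A)={}, hence cl(A)={f,h,g,b,d,a,e}
∂A: remove int from cl → {f,b,d,a,e}

int(A) = {h,g}
cl(A)  = {f,h,g,b,d,a,e}
∂A     = {f,b,d,a,e}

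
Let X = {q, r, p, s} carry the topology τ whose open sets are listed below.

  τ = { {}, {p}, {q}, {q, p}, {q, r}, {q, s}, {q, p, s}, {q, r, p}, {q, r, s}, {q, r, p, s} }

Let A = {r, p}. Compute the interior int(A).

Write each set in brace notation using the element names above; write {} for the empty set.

{p}

interior: largest open inside A is {p} (from {}, {p})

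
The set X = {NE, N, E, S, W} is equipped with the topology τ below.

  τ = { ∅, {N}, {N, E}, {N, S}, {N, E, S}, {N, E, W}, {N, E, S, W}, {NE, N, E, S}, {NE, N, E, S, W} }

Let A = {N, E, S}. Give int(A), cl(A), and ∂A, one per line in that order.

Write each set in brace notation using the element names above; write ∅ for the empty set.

opens ⊆ A: ∅, {N}, {N, S}, {N, E}, {N, E, S}; union → int = {N, E, S}
complement {NE, W}; its interior ∅; cl(A) = X∖∅ = {NE, N, E, S, W}
boundary = {NE, N, E, S, W} ∖ {N, E, S} = {NE, W}

int(A) = {N, E, S}
cl(A)  = {NE, N, E, S, W}
∂A     = {NE, W}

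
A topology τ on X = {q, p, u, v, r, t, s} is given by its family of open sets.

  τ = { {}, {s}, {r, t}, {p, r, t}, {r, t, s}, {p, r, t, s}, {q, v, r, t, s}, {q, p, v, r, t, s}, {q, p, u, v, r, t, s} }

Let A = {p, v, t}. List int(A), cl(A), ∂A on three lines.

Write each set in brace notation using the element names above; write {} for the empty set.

int(A) = {}
cl(A)  = {q, p, u, v, r, t}
∂A     = {q, p, u, v, r, t}

open subsets of A: {}; so int(A) = {}
closure: X∖int(X∖A) = X∖{s} = {q, p, u, v, r, t}
∂A = {q, p, u, v, r, t} minus {} = {q, p, u, v, r, t}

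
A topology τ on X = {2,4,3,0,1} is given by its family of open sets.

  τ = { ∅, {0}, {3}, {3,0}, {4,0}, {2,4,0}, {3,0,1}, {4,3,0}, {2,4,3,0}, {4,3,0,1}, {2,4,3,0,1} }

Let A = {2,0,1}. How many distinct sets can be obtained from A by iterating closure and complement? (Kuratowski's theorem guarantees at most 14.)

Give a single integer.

8

closure: X∖int(X∖A) = X∖{3} = {2,4,0,1}
Let k=closure and c=complement:
  1. A     = {2,0,1}
  2. kA    = {2,4,0,1}
  3. cA    = {4,3}
  4. ckA   = {3}
  5. kcA   = {2,4,3,1}
  6. kckA  = {3,1}
  7. ckcA  = {0}
  8. ckckA = {2,4,0}
— saturated at 8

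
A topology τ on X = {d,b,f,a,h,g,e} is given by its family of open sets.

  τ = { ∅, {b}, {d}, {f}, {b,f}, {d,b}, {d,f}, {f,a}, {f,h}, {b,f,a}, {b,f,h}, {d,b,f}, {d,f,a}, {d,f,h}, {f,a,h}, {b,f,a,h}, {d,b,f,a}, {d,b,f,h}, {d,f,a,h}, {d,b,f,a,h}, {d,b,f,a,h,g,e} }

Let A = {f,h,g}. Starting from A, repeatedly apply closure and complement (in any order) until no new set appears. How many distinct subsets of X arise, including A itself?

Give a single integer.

closure: X∖int(X∖A) = X∖{d,b} = {f,a,h,g,e}
Let k=closure and c=complement:
  1. A     = {f,h,g}
  2. kA    = {f,a,h,g,e}
  3. cA    = {d,b,a,e}
  4. ckA   = {d,b}
  5. kcA   = {d,b,a,g,e}
  6. kckA  = {d,b,g,e}
  7. ckcA  = {f,h}
  8. ckckA = {f,a,h}
— saturated at 8

8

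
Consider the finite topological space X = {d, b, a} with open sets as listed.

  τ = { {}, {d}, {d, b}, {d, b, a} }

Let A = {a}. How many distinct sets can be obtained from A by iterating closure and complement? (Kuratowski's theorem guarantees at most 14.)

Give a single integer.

closure: X∖int(X∖A) = X∖{d, b} = {a}
Let k=closure and c=complement:
  1. A     = {a}
  2. cA    = {d, b}
  3. kcA   = {d, b, a}
  4. ckcA  = {}
— saturated at 4

4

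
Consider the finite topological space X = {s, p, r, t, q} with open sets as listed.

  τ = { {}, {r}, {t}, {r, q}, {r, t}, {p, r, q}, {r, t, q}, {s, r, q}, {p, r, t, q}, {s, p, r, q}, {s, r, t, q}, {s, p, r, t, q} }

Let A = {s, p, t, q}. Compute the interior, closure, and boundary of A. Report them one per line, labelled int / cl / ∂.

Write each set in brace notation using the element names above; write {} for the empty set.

int(A) = {t}
cl(A)  = {s, p, t, q}
∂A     = {s, p, q}

interior: largest open inside A is {t} (from {}, {t})
cl via duality: int({r}) = {r}, so X∖{r} = {s, p, t, q}
cl∖int = {s, p, q}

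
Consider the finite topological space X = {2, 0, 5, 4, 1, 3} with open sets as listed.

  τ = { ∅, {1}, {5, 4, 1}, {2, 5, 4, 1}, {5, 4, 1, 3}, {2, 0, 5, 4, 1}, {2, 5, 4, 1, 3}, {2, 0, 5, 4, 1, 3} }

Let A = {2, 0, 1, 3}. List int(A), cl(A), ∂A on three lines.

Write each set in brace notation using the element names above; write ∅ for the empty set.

int(A) = {1}
cl(A)  = {2, 0, 5, 4, 1, 3}
∂A     = {2, 0, 5, 4, 3}

interior: largest open inside A is {1} (from ∅, {1})
cl via duality: int({5, 4}) = ∅, so X∖∅ = {2, 0, 5, 4, 1, 3}
cl∖int = {2, 0, 5, 4, 3}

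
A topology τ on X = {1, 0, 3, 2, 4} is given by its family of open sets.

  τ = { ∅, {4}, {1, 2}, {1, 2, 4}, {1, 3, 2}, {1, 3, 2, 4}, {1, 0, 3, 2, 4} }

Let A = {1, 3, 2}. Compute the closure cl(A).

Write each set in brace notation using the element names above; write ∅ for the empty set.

closure: X∖int(X∖A) = X∖{4} = {1, 0, 3, 2}

{1, 0, 3, 2}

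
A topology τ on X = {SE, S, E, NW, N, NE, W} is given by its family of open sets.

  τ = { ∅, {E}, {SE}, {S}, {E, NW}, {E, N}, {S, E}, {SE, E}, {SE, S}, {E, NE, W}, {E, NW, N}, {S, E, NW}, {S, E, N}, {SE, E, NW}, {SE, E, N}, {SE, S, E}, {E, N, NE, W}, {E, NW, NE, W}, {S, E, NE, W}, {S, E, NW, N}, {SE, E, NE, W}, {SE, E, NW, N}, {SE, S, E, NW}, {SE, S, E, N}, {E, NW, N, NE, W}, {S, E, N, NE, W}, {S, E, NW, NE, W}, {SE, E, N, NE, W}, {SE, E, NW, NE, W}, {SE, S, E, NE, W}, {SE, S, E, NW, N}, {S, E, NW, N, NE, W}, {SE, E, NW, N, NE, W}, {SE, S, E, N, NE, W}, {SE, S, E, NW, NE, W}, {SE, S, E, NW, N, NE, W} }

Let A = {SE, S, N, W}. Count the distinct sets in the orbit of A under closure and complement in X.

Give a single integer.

closure: X∖int(X∖A) = X∖{E, NW} = {SE, S, N, NE, W}
Let k=closure and c=complement:
  1. A     = {SE, S, N, W}
  2. kA    = {SE, S, N, NE, W}
  3. cA    = {E, NW, NE}
  4. ckA   = {E, NW}
  5. kcA   = {E, NW, N, NE, W}
  6. ckcA  = {SE, S}
— saturated at 6

6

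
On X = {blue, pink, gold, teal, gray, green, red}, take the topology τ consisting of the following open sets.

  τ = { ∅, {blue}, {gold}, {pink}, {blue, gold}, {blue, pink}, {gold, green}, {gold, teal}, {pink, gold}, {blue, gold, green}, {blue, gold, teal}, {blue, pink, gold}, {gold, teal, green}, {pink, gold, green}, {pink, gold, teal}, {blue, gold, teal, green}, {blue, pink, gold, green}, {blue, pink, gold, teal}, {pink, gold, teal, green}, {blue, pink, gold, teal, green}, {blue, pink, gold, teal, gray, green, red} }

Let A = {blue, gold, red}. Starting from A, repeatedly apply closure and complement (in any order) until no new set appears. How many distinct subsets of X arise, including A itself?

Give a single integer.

complement {pink, teal, gray, green}; its interior {pink}; cl(A) = X∖{pink} = {blue, gold, teal, gray, green, red}
With k = closure, c = complement:
  1. A     = {blue, gold, red}
  2. kA    = {blue, gold, teal, gray, green, red}
  3. cA    = {pink, teal, gray, green}
  4. ckA   = {pink}
  5. kcA   = {pink, teal, gray, green, red}
  6. kckA  = {pink, gray, red}
  7. ckcA  = {blue, gold}
  8. ckckA = {blue, gold, teal, green}
k, c of each give nothing new

8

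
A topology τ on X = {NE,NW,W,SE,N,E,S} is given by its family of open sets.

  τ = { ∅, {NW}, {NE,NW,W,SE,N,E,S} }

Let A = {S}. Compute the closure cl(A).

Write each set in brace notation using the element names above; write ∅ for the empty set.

complement {NE,NW,W,SE,N,E}; its interior {NW}; cl(A) = X∖{NW} = {NE,W,SE,N,E,S}

{NE,W,SE,N,E,S}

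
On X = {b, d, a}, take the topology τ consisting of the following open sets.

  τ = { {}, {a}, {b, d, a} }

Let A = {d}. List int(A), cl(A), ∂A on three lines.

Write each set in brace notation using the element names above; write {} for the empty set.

opens ⊆ A: {}; union → int = {}
complement {b, a}; its interior {a}; cl(A) = X∖{a} = {b, d}
boundary = {b, d} ∖ {} = {b, d}

int(A) = {}
cl(A)  = {b, d}
∂A     = {b, d}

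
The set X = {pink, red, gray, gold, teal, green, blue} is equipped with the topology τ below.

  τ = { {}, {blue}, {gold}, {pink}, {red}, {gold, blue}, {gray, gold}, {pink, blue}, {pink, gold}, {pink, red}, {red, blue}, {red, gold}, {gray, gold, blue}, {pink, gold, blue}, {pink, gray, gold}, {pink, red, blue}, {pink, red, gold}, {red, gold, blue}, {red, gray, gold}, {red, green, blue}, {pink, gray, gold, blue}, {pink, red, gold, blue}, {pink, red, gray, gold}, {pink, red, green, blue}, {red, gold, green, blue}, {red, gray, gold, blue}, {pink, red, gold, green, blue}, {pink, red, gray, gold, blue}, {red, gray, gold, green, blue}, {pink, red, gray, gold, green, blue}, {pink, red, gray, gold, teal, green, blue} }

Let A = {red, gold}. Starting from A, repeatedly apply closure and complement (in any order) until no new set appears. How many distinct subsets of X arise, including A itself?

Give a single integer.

6

cl via duality: int({pink, gray, teal, green, blue}) = {pink, blue}, so X∖{pink, blue} = {red, gray, gold, teal, green}
Write k for closure, c for complement:
  1. A     = {red, gold}
  2. kA    = {red, gray, gold, teal, green}
  3. cA    = {pink, gray, teal, green, blue}
  4. ckA   = {pink, blue}
  5. kckA  = {pink, teal, green, blue}
  6. ckckA = {red, gray, gold}
applying k or c yields no new set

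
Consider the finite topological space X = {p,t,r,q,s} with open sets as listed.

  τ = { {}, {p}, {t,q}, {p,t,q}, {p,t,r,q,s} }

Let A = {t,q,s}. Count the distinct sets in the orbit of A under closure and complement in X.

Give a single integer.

6

complement {p,r}; its interior {p}; cl(A) = X∖{p} = {t,r,q,s}
With k = closure, c = complement:
  1. A     = {t,q,s}
  2. kA    = {t,r,q,s}
  3. cA    = {p,r}
  4. ckA   = {p}
  5. kcA   = {p,r,s}
  6. ckcA  = {t,q}
k, c of each give nothing new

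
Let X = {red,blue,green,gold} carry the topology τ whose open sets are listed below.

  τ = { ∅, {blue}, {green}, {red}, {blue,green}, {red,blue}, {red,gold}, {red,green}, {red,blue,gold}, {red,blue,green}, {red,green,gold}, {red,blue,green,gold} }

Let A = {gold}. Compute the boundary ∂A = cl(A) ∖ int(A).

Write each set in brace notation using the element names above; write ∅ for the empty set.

open subsets of A: ∅; so int(A) = ∅
closure: X∖int(X∖A) = X∖{red,blue,green} = {gold}
∂A = {gold} minus ∅ = {gold}

{gold}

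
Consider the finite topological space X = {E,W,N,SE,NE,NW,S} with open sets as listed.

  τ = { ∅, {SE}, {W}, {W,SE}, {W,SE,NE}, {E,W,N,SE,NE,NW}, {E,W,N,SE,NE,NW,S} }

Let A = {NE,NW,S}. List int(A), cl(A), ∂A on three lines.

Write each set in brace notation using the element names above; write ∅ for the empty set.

int(A) = ∅
cl(A)  = {E,N,NE,NW,S}
∂A     = {E,N,NE,NW,S}

U open, U⊆A: ∅. int(A) = ⋃ = ∅
X∖A={E,W,N,SE}, int(X∖A)={W,SE}, hence cl(A)={E,N,NE,NW,S}
∂A: remove int from cl → {E,N,NE,NW,S}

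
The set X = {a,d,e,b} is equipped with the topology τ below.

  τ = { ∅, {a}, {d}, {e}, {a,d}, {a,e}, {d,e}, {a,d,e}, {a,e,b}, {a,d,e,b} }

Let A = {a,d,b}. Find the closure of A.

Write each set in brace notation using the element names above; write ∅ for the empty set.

cl via duality: int({e}) = {e}, so X∖{e} = {a,d,b}

{a,d,b}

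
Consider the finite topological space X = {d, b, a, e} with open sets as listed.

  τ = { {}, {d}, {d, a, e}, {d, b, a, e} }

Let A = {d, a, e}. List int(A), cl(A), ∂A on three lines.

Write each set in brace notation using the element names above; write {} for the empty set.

int(A) = {d, a, e}
cl(A)  = {d, b, a, e}
∂A     = {b}

U open, U⊆A: {}, {d}, {d, a, e}. int(A) = ⋃ = {d, a, e}
X∖A={b}, int(X∖A)={}, hence cl(A)={d, b, a, e}
∂A: remove int from cl → {b}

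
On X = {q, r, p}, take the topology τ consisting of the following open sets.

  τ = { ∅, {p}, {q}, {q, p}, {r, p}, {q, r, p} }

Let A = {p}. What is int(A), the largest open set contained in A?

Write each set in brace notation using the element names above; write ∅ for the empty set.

{p}

interior: largest open inside A is {p} (from ∅, {p})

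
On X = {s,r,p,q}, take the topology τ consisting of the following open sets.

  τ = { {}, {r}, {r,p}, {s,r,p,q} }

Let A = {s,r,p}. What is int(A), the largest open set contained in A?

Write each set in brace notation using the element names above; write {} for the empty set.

U open, U⊆A: {}, {r}, {r,p}. int(A) = ⋃ = {r,p}

{r,p}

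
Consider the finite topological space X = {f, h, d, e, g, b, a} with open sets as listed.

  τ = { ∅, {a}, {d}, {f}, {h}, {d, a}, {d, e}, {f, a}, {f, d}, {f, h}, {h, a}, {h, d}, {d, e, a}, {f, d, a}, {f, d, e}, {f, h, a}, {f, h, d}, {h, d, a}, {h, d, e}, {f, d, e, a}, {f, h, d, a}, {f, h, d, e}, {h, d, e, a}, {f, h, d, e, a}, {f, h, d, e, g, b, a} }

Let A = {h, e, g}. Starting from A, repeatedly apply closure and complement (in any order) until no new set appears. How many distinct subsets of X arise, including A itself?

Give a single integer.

cl via duality: int({f, d, b, a}) = {f, d, a}, so X∖{f, d, a} = {h, e, g, b}
Write k for closure, c for complement:
  1. A     = {h, e, g}
  2. kA    = {h, e, g, b}
  3. cA    = {f, d, b, a}
  4. ckA   = {f, d, a}
  5. kcA   = {f, d, e, g, b, a}
  6. ckcA  = {h}
  7. kckcA = {h, g, b}
  8. ckckcA = {f, d, e, a}
applying k or c yields no new set

8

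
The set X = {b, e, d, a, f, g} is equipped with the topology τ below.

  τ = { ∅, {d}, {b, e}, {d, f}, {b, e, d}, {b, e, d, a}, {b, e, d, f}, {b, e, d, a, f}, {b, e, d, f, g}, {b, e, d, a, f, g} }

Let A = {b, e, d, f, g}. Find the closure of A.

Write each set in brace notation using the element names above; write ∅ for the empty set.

{b, e, d, a, f, g}

X∖A={a}, int(X∖A)=∅, hence cl(A)={b, e, d, a, f, g}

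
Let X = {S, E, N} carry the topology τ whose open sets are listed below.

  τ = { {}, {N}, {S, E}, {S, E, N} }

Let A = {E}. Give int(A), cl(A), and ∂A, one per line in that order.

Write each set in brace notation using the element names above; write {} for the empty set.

int(A) = {}
cl(A)  = {S, E}
∂A     = {S, E}

opens ⊆ A: {}; union → int = {}
complement {S, N}; its interior {N}; cl(A) = X∖{N} = {S, E}
boundary = {S, E} ∖ {} = {S, E}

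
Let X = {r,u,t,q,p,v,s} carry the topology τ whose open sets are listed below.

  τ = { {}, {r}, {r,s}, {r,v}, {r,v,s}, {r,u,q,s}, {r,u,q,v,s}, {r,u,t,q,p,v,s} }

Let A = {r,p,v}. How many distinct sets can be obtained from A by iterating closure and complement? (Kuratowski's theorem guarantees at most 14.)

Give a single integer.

cl via duality: int({u,t,q,s}) = {}, so X∖{} = {r,u,t,q,p,v,s}
Write k for closure, c for complement:
  1. A     = {r,p,v}
  2. kA    = {r,u,t,q,p,v,s}
  3. cA    = {u,t,q,s}
  4. ckA   = {}
  5. kcA   = {u,t,q,p,s}
  6. ckcA  = {r,v}
applying k or c yields no new set

6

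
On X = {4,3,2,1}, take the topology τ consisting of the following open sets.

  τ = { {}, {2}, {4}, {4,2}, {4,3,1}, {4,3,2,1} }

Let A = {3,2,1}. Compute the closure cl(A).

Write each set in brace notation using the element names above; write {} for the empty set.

{3,2,1}

complement {4}; its interior {4}; cl(A) = X∖{4} = {3,2,1}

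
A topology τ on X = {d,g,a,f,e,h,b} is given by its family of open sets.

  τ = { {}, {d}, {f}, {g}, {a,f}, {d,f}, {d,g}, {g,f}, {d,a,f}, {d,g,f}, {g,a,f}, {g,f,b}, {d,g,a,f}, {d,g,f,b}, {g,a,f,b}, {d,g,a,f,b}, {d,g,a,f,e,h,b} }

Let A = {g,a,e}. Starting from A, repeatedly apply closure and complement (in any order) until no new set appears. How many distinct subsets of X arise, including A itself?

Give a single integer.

8

closure: X∖int(X∖A) = X∖{d,f} = {g,a,e,h,b}
Let k=closure and c=complement:
  1. A     = {g,a,e}
  2. kA    = {g,a,e,h,b}
  3. cA    = {d,f,h,b}
  4. ckA   = {d,f}
  5. kcA   = {d,a,f,e,h,b}
  6. ckcA  = {g}
  7. kckcA = {g,e,h,b}
  8. ckckcA = {d,a,f}
— saturated at 8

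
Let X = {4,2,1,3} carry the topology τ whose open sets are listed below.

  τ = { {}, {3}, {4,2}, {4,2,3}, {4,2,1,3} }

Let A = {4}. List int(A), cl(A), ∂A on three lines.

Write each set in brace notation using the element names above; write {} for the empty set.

interior: largest open inside A is {} (from {})
cl via duality: int({2,1,3}) = {3}, so X∖{3} = {4,2,1}
cl∖int = {4,2,1}

int(A) = {}
cl(A)  = {4,2,1}
∂A     = {4,2,1}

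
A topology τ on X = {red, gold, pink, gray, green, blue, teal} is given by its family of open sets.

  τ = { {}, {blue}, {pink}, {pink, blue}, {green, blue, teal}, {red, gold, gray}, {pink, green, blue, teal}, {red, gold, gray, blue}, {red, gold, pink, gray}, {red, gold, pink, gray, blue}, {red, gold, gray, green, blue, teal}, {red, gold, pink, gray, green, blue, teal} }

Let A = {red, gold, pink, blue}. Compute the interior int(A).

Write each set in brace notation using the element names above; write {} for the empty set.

{pink, blue}

open subsets of A: {}, {pink}, {blue}, {pink, blue}; so int(A) = {pink, blue}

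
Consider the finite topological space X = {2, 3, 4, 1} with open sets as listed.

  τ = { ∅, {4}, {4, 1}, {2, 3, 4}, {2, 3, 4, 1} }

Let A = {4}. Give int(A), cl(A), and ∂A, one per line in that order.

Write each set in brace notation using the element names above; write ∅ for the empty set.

int(A) = {4}
cl(A)  = {2, 3, 4, 1}
∂A     = {2, 3, 1}

U open, U⊆A: ∅, {4}. int(A) = ⋃ = {4}
X∖A={2, 3, 1}, int(X∖A)=∅, hence cl(A)={2, 3, 4, 1}
∂A: remove int from cl → {2, 3, 1}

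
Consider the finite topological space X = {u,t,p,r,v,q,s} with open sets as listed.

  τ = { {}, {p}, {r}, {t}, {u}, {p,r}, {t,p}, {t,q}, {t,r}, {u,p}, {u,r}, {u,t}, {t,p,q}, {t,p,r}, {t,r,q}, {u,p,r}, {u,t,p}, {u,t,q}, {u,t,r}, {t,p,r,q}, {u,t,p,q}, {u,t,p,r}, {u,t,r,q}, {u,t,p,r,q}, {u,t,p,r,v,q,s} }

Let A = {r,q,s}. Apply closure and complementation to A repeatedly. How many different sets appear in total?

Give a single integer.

complement {u,t,p,v}; its interior {u,t,p}; cl(A) = X∖{u,t,p} = {r,v,q,s}
With k = closure, c = complement:
  1. A     = {r,q,s}
  2. kA    = {r,v,q,s}
  3. cA    = {u,t,p,v}
  4. ckA   = {u,t,p}
  5. kcA   = {u,t,p,v,q,s}
  6. ckcA  = {r}
  7. kckcA = {r,v,s}
  8. ckckcA = {u,t,p,q}
k, c of each give nothing new

8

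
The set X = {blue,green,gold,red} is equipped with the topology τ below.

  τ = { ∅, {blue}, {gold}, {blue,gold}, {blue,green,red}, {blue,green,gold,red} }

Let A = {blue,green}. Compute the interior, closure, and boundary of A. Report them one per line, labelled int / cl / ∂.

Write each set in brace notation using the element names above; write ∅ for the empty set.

int(A) = {blue}
cl(A)  = {blue,green,red}
∂A     = {green,red}

interior: largest open inside A is {blue} (from ∅, {blue})
cl via duality: int({gold,red}) = {gold}, so X∖{gold} = {blue,green,red}
cl∖int = {green,red}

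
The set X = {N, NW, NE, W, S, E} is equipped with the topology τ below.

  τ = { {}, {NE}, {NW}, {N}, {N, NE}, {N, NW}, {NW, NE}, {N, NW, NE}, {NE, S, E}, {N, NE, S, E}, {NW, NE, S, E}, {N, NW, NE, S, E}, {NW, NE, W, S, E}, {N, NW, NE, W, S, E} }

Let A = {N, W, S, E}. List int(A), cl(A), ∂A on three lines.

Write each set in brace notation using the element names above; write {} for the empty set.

int(A) = {N}
cl(A)  = {N, W, S, E}
∂A     = {W, S, E}

opens ⊆ A: {}, {N}; union → int = {N}
complement {NW, NE}; its interior {NW, NE}; cl(A) = X∖{NW, NE} = {N, W, S, E}
boundary = {N, W, S, E} ∖ {N} = {W, S, E}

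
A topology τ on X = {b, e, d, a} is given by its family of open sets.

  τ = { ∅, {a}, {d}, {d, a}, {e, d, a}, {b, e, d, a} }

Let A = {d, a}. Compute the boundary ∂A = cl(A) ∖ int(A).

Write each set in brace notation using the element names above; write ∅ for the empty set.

interior: largest open inside A is {d, a} (from ∅, {d}, {a}, {d, a})
cl via duality: int({b, e}) = ∅, so X∖∅ = {b, e, d, a}
cl∖int = {b, e}

{b, e}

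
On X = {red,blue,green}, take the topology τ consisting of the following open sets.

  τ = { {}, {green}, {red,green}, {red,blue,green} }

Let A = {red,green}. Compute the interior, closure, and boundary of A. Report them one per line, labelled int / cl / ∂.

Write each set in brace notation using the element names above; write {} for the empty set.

interior: largest open inside A is {red,green} (from {}, {green}, {red,green})
cl via duality: int({blue}) = {}, so X∖{} = {red,blue,green}
cl∖int = {blue}

int(A) = {red,green}
cl(A)  = {red,blue,green}
∂A     = {blue}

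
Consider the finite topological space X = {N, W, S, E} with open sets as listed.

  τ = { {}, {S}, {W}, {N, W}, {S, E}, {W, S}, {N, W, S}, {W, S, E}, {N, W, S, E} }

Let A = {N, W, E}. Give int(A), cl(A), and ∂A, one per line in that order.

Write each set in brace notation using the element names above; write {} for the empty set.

opens ⊆ A: {}, {W}, {N, W}; union → int = {N, W}
complement {S}; its interior {S}; cl(A) = X∖{S} = {N, W, E}
boundary = {N, W, E} ∖ {N, W} = {E}

int(A) = {N, W}
cl(A)  = {N, W, E}
∂A     = {E}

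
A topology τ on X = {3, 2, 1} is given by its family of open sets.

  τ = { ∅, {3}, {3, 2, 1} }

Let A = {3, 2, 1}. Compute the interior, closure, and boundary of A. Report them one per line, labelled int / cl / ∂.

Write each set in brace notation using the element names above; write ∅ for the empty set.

int(A) = {3, 2, 1}
cl(A)  = {3, 2, 1}
∂A     = ∅

open subsets of A: ∅, {3}, {3, 2, 1}; so int(A) = {3, 2, 1}
closure: X∖int(X∖A) = X∖∅ = {3, 2, 1}
∂A = {3, 2, 1} minus {3, 2, 1} = ∅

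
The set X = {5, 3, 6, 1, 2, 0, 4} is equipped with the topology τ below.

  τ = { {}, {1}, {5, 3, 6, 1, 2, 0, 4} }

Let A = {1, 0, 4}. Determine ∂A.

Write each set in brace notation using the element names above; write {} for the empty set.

open subsets of A: {}, {1}; so int(A) = {1}
closure: X∖int(X∖A) = X∖{} = {5, 3, 6, 1, 2, 0, 4}
∂A = {5, 3, 6, 1, 2, 0, 4} minus {1} = {5, 3, 6, 2, 0, 4}

{5, 3, 6, 2, 0, 4}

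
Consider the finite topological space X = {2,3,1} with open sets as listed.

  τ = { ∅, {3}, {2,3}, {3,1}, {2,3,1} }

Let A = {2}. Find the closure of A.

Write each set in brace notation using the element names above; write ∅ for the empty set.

X∖A={3,1}, int(X∖A)={3,1}, hence cl(A)={2}

{2}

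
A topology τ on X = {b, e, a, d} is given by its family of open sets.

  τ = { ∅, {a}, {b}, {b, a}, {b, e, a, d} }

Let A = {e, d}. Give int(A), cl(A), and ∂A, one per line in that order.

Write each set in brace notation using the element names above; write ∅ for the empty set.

U open, U⊆A: ∅. int(A) = ⋃ = ∅
X∖A={b, a}, int(X∖A)={b, a}, hence cl(A)={e, d}
∂A: remove int from cl → {e, d}

int(A) = ∅
cl(A)  = {e, d}
∂A     = {e, d}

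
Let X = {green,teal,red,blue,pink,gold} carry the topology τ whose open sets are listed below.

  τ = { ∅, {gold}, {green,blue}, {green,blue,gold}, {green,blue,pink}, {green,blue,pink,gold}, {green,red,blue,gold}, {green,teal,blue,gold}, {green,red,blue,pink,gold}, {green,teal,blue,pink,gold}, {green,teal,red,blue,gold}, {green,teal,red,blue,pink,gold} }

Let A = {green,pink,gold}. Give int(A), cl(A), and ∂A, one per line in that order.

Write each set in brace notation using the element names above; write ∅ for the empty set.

U open, U⊆A: ∅, {gold}. int(A) = ⋃ = {gold}
X∖A={teal,red,blue}, int(X∖A)=∅, hence cl(A)={green,teal,red,blue,pink,gold}
∂A: remove int from cl → {green,teal,red,blue,pink}

int(A) = {gold}
cl(A)  = {green,teal,red,blue,pink,gold}
∂A     = {green,teal,red,blue,pink}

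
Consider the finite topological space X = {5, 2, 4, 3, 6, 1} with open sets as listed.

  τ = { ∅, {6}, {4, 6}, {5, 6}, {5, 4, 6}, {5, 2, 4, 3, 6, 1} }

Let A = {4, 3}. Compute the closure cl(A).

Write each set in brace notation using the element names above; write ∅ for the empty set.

{2, 4, 3, 1}

complement {5, 2, 6, 1}; its interior {5, 6}; cl(A) = X∖{5, 6} = {2, 4, 3, 1}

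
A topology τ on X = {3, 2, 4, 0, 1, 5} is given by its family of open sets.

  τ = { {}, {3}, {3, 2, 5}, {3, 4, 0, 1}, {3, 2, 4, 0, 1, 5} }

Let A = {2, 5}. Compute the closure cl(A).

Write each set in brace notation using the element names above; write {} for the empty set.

X∖A={3, 4, 0, 1}, int(X∖A)={3, 4, 0, 1}, hence cl(A)={2, 5}

{2, 5}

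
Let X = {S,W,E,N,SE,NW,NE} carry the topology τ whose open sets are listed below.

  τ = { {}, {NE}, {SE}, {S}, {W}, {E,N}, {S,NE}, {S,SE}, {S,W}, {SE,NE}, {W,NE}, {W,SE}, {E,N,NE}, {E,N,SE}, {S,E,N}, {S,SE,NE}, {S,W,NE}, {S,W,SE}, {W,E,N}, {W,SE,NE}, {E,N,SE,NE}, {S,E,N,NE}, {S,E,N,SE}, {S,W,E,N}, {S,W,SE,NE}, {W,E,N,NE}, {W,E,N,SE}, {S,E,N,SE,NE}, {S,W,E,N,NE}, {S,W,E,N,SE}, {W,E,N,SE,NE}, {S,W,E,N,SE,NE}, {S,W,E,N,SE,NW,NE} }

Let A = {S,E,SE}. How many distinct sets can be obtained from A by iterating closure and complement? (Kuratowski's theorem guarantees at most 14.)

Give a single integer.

complement {W,N,NW,NE}; its interior {W,NE}; cl(A) = X∖{W,NE} = {S,E,N,SE,NW}
With k = closure, c = complement:
  1. A     = {S,E,SE}
  2. kA    = {S,E,N,SE,NW}
  3. cA    = {W,N,NW,NE}
  4. ckA   = {W,NE}
  5. kcA   = {W,E,N,NW,NE}
  6. kckA  = {W,NW,NE}
  7. ckcA  = {S,SE}
  8. ckckA = {S,E,N,SE}
  9. kckcA = {S,SE,NW}
  10. ckckcA = {W,E,N,NE}
k, c of each give nothing new

10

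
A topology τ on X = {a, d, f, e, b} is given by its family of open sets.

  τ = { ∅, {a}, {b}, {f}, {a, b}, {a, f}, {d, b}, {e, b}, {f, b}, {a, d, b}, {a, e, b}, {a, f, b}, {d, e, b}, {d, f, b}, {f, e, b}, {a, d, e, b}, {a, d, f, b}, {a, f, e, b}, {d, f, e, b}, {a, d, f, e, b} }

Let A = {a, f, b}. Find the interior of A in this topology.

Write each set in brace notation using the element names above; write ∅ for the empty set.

interior: largest open inside A is {a, f, b} (from ∅, {f}, {b}, {a}, {a, f}, {f, b}, {a, b}, {a, f, b})

{a, f, b}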